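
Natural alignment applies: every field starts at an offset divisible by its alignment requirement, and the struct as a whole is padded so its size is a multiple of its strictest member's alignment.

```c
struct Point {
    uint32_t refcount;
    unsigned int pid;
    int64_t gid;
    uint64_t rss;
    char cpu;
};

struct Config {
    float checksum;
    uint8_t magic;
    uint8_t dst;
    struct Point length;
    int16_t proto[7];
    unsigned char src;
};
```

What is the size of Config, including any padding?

Point: 0..4  refcount  (4B, 4-aligned); 4..8  pid  (4B, 4-aligned); 8..16  gid  (8B, 8-aligned); 16..24  rss  (8B, 8-aligned); 24..25  cpu  (1B, 1-aligned); 25..32  -- tail padding (7B); sizeof = 32, alignof = 8
0..4  checksum  (4B, 4-aligned)
4..5  magic  (1B, 1-aligned)
5..6  dst  (1B, 1-aligned)
6..8  -- padding (2B)
8..40  length  (32B, 8-aligned)
40..54  proto  (14B, 2-aligned)
54..55  src  (1B, 1-aligned)
55..56  -- tail padding (1B)
sizeof = 56, alignof = 8

56 bytes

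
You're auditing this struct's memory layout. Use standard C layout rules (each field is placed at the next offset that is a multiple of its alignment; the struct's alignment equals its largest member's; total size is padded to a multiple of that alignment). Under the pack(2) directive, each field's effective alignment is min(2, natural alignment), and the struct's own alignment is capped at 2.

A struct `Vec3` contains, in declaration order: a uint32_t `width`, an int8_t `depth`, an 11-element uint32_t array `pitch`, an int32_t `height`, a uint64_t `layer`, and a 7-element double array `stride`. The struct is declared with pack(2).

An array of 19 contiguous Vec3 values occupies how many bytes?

width at 0 (size 4, align 2) → ends 4
depth at 4 (size 1, align 1) → ends 5
pad 1 to align 2 for pitch
pitch at 6 (size 44, align 2) → ends 50
height at 50 (size 4, align 2) → ends 54
layer at 54 (size 8, align 2) → ends 62
stride at 62 (size 56, align 2) → ends 118
total 118 bytes, alignment 2
array of 19: 19 × 118 = 2242

2242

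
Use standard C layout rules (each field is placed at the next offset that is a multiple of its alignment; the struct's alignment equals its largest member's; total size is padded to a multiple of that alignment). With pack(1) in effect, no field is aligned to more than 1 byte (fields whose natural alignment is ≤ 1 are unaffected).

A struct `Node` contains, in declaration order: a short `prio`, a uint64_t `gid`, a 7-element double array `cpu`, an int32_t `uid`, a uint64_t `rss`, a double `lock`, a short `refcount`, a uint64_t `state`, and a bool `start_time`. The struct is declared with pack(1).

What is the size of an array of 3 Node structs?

291

@0: prio [2B, align 1] → 2
@2: gid [8B, align 1] → 10
@10: cpu [56B, align 1] → 66
@66: uid [4B, align 1] → 70
@70: rss [8B, align 1] → 78
@78: lock [8B, align 1] → 86
@86: refcount [2B, align 1] → 88
@88: state [8B, align 1] → 96
@96: start_time [1B, align 1] → 97
size 97, align 1
array of 3: 3 × 97 = 291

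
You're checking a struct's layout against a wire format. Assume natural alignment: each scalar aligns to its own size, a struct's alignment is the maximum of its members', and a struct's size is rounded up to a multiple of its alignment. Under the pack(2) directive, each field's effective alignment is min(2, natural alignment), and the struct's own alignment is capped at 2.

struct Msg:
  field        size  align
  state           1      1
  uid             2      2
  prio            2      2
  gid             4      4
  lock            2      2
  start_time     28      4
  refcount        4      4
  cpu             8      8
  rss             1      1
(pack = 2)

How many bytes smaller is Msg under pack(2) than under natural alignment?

natural layout:
  0..1  state  (1B, 1-aligned)
  1..2  -- padding (1B)
  2..4  uid  (2B, 2-aligned)
  4..6  prio  (2B, 2-aligned)
  6..8  -- padding (2B)
  8..12  gid  (4B, 4-aligned)
  12..14  lock  (2B, 2-aligned)
  14..16  -- padding (2B)
  16..44  start_time  (28B, 4-aligned)
  44..48  refcount  (4B, 4-aligned)
  48..56  cpu  (8B, 8-aligned)
  56..57  rss  (1B, 1-aligned)
  57..64  -- tail padding (7B)
  sizeof = 64, alignof = 8
packed(2) layout:
  0..1  state  (1B, 1-aligned)
  1..2  -- padding (1B)
  2..4  uid  (2B, 2-aligned)
  4..6  prio  (2B, 2-aligned)
  6..10  gid  (4B, 2-aligned)
  10..12  lock  (2B, 2-aligned)
  12..40  start_time  (28B, 2-aligned)
  40..44  refcount  (4B, 2-aligned)
  44..52  cpu  (8B, 2-aligned)
  52..53  rss  (1B, 1-aligned)
  53..54  -- tail padding (1B)
  sizeof = 54, alignof = 2
64 − 54 = 10

10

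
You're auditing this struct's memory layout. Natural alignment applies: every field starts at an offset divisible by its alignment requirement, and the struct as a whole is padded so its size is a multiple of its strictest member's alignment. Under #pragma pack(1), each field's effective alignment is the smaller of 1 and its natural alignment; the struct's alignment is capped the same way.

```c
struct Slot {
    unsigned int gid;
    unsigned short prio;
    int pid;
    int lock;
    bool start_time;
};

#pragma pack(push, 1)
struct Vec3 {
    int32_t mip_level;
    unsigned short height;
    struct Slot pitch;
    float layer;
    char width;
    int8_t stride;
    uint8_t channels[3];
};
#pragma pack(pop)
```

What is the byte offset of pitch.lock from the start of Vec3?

18

Slot: @0: gid [4B, align 4] → 4; @4: prio [2B, align 2] → 6; +2 pad (align 4); @8: pid [4B, align 4] → 12; @12: lock [4B, align 4] → 16; @16: start_time [1B, align 1] → 17; +3 tail pad (align 4); size 20, align 4
@0: mip_level [4B, align 1] → 4
@4: height [2B, align 1] → 6
@6: pitch [20B, align 1] → 26
within Slot: lock at 12
6 + 12 = 18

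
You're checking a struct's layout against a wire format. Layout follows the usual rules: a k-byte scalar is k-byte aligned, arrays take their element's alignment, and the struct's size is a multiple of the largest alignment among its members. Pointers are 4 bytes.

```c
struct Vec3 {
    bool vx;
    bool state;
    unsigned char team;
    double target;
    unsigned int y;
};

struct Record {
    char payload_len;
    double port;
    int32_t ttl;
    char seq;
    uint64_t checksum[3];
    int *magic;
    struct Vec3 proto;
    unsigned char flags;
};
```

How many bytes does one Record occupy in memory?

Vec3: vx at 0 (size 1, align 1) → ends 1; state at 1 (size 1, align 1) → ends 2; team at 2 (size 1, align 1) → ends 3; pad 5 to align 8 for target; target at 8 (size 8, align 8) → ends 16; y at 16 (size 4, align 4) → ends 20; tail pad 4 to reach multiple of 8; total 24 bytes, alignment 8
payload_len at 0 (size 1, align 1) → ends 1
pad 7 to align 8 for port
port at 8 (size 8, align 8) → ends 16
ttl at 16 (size 4, align 4) → ends 20
seq at 20 (size 1, align 1) → ends 21
pad 3 to align 8 for checksum
checksum at 24 (size 24, align 8) → ends 48
magic at 48 (size 4, align 4) → ends 52
pad 4 to align 8 for proto
proto at 56 (size 24, align 8) → ends 80
flags at 80 (size 1, align 1) → ends 81
tail pad 7 to reach multiple of 8
total 88 bytes, alignment 8

88 bytes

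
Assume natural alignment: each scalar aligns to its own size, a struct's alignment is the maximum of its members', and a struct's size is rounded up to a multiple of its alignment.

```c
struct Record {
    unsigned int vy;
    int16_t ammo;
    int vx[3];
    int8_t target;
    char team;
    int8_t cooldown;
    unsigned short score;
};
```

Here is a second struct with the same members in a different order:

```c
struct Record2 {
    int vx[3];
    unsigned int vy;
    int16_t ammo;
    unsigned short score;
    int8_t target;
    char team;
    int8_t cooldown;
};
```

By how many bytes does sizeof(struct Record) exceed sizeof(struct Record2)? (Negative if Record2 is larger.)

vy at 0 (size 4, align 4) → ends 4
ammo at 4 (size 2, align 2) → ends 6
pad 2 to align 4 for vx
vx at 8 (size 12, align 4) → ends 20
target at 20 (size 1, align 1) → ends 21
team at 21 (size 1, align 1) → ends 22
cooldown at 22 (size 1, align 1) → ends 23
pad 1 to align 2 for score
score at 24 (size 2, align 2) → ends 26
tail pad 2 to reach multiple of 4
total 28 bytes, alignment 4
— Record2 —
vx at 0 (size 12, align 4) → ends 12
vy at 12 (size 4, align 4) → ends 16
ammo at 16 (size 2, align 2) → ends 18
score at 18 (size 2, align 2) → ends 20
target at 20 (size 1, align 1) → ends 21
team at 21 (size 1, align 1) → ends 22
cooldown at 22 (size 1, align 1) → ends 23
tail pad 1 to reach multiple of 4
total 24 bytes, alignment 4
28 − 24 = 4

4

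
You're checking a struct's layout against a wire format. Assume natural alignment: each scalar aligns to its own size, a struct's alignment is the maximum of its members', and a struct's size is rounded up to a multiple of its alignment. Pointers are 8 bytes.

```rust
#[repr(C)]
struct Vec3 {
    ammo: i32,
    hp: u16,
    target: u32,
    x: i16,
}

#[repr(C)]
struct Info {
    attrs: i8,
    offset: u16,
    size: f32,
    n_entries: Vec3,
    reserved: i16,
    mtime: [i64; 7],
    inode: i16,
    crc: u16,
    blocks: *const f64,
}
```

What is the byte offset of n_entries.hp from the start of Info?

Vec3: @0: ammo [4B, align 4] → 4; @4: hp [2B, align 2] → 6; +2 pad (align 4); @8: target [4B, align 4] → 12; @12: x [2B, align 2] → 14; +2 tail pad (align 4); size 16, align 4
@0: attrs [1B, align 1] → 1
+1 pad (align 2)
@2: offset [2B, align 2] → 4
@4: size [4B, align 4] → 8
@8: n_entries [16B, align 4] → 24
within Vec3: hp at 4
8 + 4 = 12

12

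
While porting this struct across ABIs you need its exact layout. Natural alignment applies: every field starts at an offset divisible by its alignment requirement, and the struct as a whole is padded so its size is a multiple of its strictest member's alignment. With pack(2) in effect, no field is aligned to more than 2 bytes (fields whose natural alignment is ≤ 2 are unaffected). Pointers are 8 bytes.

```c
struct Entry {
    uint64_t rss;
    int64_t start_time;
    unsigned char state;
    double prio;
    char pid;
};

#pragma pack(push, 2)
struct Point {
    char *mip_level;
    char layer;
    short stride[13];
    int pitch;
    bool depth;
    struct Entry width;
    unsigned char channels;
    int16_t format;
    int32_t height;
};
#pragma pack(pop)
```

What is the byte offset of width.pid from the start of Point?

Entry: rss at 0 (size 8, align 8) → ends 8; start_time at 8 (size 8, align 8) → ends 16; state at 16 (size 1, align 1) → ends 17; pad 7 to align 8 for prio; prio at 24 (size 8, align 8) → ends 32; pid at 32 (size 1, align 1) → ends 33; tail pad 7 to reach multiple of 8; total 40 bytes, alignment 8
mip_level at 0 (size 8, align 2) → ends 8
layer at 8 (size 1, align 1) → ends 9
pad 1 to align 2 for stride
stride at 10 (size 26, align 2) → ends 36
pitch at 36 (size 4, align 2) → ends 40
depth at 40 (size 1, align 1) → ends 41
pad 1 to align 2 for width
width at 42 (size 40, align 2) → ends 82
within Entry: pid at 32
42 + 32 = 74

74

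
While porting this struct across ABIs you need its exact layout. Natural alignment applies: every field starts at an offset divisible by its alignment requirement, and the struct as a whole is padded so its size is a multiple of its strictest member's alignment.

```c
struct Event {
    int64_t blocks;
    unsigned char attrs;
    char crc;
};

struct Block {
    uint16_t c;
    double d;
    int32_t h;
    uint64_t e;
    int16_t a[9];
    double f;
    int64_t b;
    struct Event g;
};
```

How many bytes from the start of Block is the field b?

64

Event: blocks at 0 (size 8, align 8) → ends 8; attrs at 8 (size 1, align 1) → ends 9; crc at 9 (size 1, align 1) → ends 10; tail pad 6 to reach multiple of 8; total 16 bytes, alignment 8
c at 0 (size 2, align 2) → ends 2
pad 6 to align 8 for d
d at 8 (size 8, align 8) → ends 16
h at 16 (size 4, align 4) → ends 20
pad 4 to align 8 for e
e at 24 (size 8, align 8) → ends 32
a at 32 (size 18, align 2) → ends 50
pad 6 to align 8 for f
f at 56 (size 8, align 8) → ends 64
b at 64 (size 8, align 8) → ends 72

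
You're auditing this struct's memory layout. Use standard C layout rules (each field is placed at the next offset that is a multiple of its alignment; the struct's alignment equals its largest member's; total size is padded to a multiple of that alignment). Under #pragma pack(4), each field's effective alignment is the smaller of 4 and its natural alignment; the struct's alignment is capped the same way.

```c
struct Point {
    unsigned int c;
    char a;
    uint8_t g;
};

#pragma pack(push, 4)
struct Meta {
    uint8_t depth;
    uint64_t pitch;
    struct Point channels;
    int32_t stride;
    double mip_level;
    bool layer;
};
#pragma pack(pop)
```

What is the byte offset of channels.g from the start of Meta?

Point: @0: c [4B, align 4] → 4; @4: a [1B, align 1] → 5; @5: g [1B, align 1] → 6; +2 tail pad (align 4); size 8, align 4
@0: depth [1B, align 1] → 1
+3 pad (align 4)
@4: pitch [8B, align 4] → 12
@12: channels [8B, align 4] → 20
within Point: g at 5
12 + 5 = 17

17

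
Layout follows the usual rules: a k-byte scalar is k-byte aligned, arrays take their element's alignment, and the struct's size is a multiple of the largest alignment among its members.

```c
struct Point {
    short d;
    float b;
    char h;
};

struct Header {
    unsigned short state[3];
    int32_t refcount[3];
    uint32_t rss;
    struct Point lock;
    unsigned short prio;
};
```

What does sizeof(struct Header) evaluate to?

40 bytes

Point: d at 0 (size 2, align 2) → ends 2; pad 2 to align 4 for b; b at 4 (size 4, align 4) → ends 8; h at 8 (size 1, align 1) → ends 9; tail pad 3 to reach multiple of 4; total 12 bytes, alignment 4
state at 0 (size 6, align 2) → ends 6
pad 2 to align 4 for refcount
refcount at 8 (size 12, align 4) → ends 20
rss at 20 (size 4, align 4) → ends 24
lock at 24 (size 12, align 4) → ends 36
prio at 36 (size 2, align 2) → ends 38
tail pad 2 to reach multiple of 4
total 40 bytes, alignment 4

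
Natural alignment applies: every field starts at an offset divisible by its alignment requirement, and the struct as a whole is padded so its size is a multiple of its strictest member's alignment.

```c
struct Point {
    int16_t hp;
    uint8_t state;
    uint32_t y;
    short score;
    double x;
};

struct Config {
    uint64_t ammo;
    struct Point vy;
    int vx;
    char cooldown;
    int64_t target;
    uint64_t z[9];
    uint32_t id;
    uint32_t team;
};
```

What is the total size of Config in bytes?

128

Point: @0: hp [2B, align 2] → 2; @2: state [1B, align 1] → 3; +1 pad (align 4); @4: y [4B, align 4] → 8; @8: score [2B, align 2] → 10; +6 pad (align 8); @16: x [8B, align 8] → 24; size 24, align 8
@0: ammo [8B, align 8] → 8
@8: vy [24B, align 8] → 32
@32: vx [4B, align 4] → 36
@36: cooldown [1B, align 1] → 37
+3 pad (align 8)
@40: target [8B, align 8] → 48
@48: z [72B, align 8] → 120
@120: id [4B, align 4] → 124
@124: team [4B, align 4] → 128
size 128, align 8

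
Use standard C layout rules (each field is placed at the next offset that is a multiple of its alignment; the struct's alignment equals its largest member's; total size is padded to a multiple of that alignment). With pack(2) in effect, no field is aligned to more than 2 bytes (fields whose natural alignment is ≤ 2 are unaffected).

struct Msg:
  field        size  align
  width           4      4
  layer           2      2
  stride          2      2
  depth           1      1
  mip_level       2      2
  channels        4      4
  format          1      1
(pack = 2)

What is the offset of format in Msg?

0..4  width  (4B, 2-aligned)
4..6  layer  (2B, 2-aligned)
6..8  stride  (2B, 2-aligned)
8..9  depth  (1B, 1-aligned)
9..10  -- padding (1B)
10..12  mip_level  (2B, 2-aligned)
12..16  channels  (4B, 2-aligned)
16..17  format  (1B, 1-aligned)

16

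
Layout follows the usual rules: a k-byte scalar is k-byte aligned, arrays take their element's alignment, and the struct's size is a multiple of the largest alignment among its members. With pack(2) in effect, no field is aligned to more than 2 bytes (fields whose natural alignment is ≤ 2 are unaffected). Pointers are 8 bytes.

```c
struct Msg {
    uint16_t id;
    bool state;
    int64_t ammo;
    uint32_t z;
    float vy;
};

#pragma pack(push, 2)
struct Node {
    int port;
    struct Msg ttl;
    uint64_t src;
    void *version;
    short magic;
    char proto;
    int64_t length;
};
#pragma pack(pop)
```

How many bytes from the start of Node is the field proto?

46

Msg: 0..2  id  (2B, 2-aligned); 2..3  state  (1B, 1-aligned); 3..8  -- padding (5B); 8..16  ammo  (8B, 8-aligned); 16..20  z  (4B, 4-aligned); 20..24  vy  (4B, 4-aligned); sizeof = 24, alignof = 8
0..4  port  (4B, 2-aligned)
4..28  ttl  (24B, 2-aligned)
28..36  src  (8B, 2-aligned)
36..44  version  (8B, 2-aligned)
44..46  magic  (2B, 2-aligned)
46..47  proto  (1B, 1-aligned)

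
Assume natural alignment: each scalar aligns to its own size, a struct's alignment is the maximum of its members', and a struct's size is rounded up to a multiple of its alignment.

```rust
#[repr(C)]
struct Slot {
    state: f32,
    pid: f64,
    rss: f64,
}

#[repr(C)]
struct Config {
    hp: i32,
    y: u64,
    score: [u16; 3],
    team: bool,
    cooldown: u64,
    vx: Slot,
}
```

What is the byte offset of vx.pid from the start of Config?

Slot: state at 0 (size 4, align 4) → ends 4; pad 4 to align 8 for pid; pid at 8 (size 8, align 8) → ends 16; rss at 16 (size 8, align 8) → ends 24; total 24 bytes, alignment 8
hp at 0 (size 4, align 4) → ends 4
pad 4 to align 8 for y
y at 8 (size 8, align 8) → ends 16
score at 16 (size 6, align 2) → ends 22
team at 22 (size 1, align 1) → ends 23
pad 1 to align 8 for cooldown
cooldown at 24 (size 8, align 8) → ends 32
vx at 32 (size 24, align 8) → ends 56
within Slot: pid at 8
32 + 8 = 40

40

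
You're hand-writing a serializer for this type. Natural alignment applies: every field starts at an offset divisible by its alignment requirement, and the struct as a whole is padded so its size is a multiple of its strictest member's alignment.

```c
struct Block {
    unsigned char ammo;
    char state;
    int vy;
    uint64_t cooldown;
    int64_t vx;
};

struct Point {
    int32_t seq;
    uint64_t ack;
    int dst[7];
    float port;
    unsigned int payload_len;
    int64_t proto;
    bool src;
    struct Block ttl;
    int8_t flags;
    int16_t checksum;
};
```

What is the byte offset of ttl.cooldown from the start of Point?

80

Block: ammo at 0 (size 1, align 1) → ends 1; state at 1 (size 1, align 1) → ends 2; pad 2 to align 4 for vy; vy at 4 (size 4, align 4) → ends 8; cooldown at 8 (size 8, align 8) → ends 16; vx at 16 (size 8, align 8) → ends 24; total 24 bytes, alignment 8
seq at 0 (size 4, align 4) → ends 4
pad 4 to align 8 for ack
ack at 8 (size 8, align 8) → ends 16
dst at 16 (size 28, align 4) → ends 44
port at 44 (size 4, align 4) → ends 48
payload_len at 48 (size 4, align 4) → ends 52
pad 4 to align 8 for proto
proto at 56 (size 8, align 8) → ends 64
src at 64 (size 1, align 1) → ends 65
pad 7 to align 8 for ttl
ttl at 72 (size 24, align 8) → ends 96
within Block: cooldown at 8
72 + 8 = 80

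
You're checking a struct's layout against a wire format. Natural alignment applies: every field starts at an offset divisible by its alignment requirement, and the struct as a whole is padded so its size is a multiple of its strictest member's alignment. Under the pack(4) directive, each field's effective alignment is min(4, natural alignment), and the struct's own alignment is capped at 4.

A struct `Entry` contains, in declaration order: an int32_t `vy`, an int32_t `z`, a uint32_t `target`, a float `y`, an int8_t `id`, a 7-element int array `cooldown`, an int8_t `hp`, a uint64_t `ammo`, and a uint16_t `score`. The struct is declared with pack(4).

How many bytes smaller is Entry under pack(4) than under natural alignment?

natural layout:
  0..4  vy  (4B, 4-aligned)
  4..8  z  (4B, 4-aligned)
  8..12  target  (4B, 4-aligned)
  12..16  y  (4B, 4-aligned)
  16..17  id  (1B, 1-aligned)
  17..20  -- padding (3B)
  20..48  cooldown  (28B, 4-aligned)
  48..49  hp  (1B, 1-aligned)
  49..56  -- padding (7B)
  56..64  ammo  (8B, 8-aligned)
  64..66  score  (2B, 2-aligned)
  66..72  -- tail padding (6B)
  sizeof = 72, alignof = 8
packed(4) layout:
  0..4  vy  (4B, 4-aligned)
  4..8  z  (4B, 4-aligned)
  8..12  target  (4B, 4-aligned)
  12..16  y  (4B, 4-aligned)
  16..17  id  (1B, 1-aligned)
  17..20  -- padding (3B)
  20..48  cooldown  (28B, 4-aligned)
  48..49  hp  (1B, 1-aligned)
  49..52  -- padding (3B)
  52..60  ammo  (8B, 4-aligned)
  60..62  score  (2B, 2-aligned)
  62..64  -- tail padding (2B)
  sizeof = 64, alignof = 4
72 − 64 = 8

8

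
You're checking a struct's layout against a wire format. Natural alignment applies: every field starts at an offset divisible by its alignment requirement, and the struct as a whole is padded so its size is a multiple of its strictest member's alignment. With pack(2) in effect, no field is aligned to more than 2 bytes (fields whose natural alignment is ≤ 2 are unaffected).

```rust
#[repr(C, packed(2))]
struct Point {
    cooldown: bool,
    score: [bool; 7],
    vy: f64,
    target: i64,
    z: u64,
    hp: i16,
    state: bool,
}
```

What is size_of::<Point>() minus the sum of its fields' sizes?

0..1  cooldown  (1B, 1-aligned)
1..8  score  (7B, 1-aligned)
8..16  vy  (8B, 2-aligned)
16..24  target  (8B, 2-aligned)
24..32  z  (8B, 2-aligned)
32..34  hp  (2B, 2-aligned)
34..35  state  (1B, 1-aligned)
35..36  -- tail padding (1B)
sizeof = 36, alignof = 2
data bytes 35, size 36 → padding 1

1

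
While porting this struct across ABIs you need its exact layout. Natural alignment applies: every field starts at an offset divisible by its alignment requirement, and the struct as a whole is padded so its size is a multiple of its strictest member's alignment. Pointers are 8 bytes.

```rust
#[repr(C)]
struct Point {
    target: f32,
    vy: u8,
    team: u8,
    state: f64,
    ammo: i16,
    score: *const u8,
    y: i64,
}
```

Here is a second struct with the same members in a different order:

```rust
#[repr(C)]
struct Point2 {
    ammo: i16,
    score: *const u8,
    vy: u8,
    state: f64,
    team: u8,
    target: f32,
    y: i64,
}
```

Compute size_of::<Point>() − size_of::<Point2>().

@0: target [4B, align 4] → 4
@4: vy [1B, align 1] → 5
@5: team [1B, align 1] → 6
+2 pad (align 8)
@8: state [8B, align 8] → 16
@16: ammo [2B, align 2] → 18
+6 pad (align 8)
@24: score [8B, align 8] → 32
@32: y [8B, align 8] → 40
size 40, align 8
— Point2 —
@0: ammo [2B, align 2] → 2
+6 pad (align 8)
@8: score [8B, align 8] → 16
@16: vy [1B, align 1] → 17
+7 pad (align 8)
@24: state [8B, align 8] → 32
@32: team [1B, align 1] → 33
+3 pad (align 4)
@36: target [4B, align 4] → 40
@40: y [8B, align 8] → 48
size 48, align 8
40 − 48 = -8

-8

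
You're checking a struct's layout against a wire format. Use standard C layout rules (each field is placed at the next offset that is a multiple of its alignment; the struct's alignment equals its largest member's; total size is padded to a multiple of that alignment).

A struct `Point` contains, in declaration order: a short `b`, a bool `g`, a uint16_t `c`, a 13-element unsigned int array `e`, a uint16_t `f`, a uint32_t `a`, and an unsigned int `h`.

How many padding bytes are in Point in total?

5

@0: b [2B, align 2] → 2
@2: g [1B, align 1] → 3
+1 pad (align 2)
@4: c [2B, align 2] → 6
+2 pad (align 4)
@8: e [52B, align 4] → 60
@60: f [2B, align 2] → 62
+2 pad (align 4)
@64: a [4B, align 4] → 68
@68: h [4B, align 4] → 72
size 72, align 4
data bytes 67, size 72 → padding 5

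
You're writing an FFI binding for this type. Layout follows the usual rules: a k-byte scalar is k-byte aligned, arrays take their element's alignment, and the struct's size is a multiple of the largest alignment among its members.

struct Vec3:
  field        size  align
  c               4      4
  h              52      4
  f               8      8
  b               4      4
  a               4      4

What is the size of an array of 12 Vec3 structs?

@0: c [4B, align 4] → 4
@4: h [52B, align 4] → 56
@56: f [8B, align 8] → 64
@64: b [4B, align 4] → 68
@68: a [4B, align 4] → 72
size 72, align 8
array of 12: 12 × 72 = 864

864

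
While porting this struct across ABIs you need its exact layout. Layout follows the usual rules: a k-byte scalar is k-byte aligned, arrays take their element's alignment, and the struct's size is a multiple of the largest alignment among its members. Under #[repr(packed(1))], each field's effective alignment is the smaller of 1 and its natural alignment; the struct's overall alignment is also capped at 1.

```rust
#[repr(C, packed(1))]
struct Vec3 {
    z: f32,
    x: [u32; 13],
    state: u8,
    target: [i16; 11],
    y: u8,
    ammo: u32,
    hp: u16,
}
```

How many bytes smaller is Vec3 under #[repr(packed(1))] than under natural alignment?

6

natural layout:
  z at 0 (size 4, align 4) → ends 4
  x at 4 (size 52, align 4) → ends 56
  state at 56 (size 1, align 1) → ends 57
  pad 1 to align 2 for target
  target at 58 (size 22, align 2) → ends 80
  y at 80 (size 1, align 1) → ends 81
  pad 3 to align 4 for ammo
  ammo at 84 (size 4, align 4) → ends 88
  hp at 88 (size 2, align 2) → ends 90
  tail pad 2 to reach multiple of 4
  total 92 bytes, alignment 4
packed(1) layout:
  z at 0 (size 4, align 1) → ends 4
  x at 4 (size 52, align 1) → ends 56
  state at 56 (size 1, align 1) → ends 57
  target at 57 (size 22, align 1) → ends 79
  y at 79 (size 1, align 1) → ends 80
  ammo at 80 (size 4, align 1) → ends 84
  hp at 84 (size 2, align 1) → ends 86
  total 86 bytes, alignment 1
92 − 86 = 6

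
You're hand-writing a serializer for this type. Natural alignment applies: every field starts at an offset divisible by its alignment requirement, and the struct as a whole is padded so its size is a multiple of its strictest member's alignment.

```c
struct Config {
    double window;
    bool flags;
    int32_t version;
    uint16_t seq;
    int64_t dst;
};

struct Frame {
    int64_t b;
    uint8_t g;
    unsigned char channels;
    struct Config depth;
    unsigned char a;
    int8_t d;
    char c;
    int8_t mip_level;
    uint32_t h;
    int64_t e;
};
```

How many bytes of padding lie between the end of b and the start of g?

Config: 0..8  window  (8B, 8-aligned); 8..9  flags  (1B, 1-aligned); 9..12  -- padding (3B); 12..16  version  (4B, 4-aligned); 16..18  seq  (2B, 2-aligned); 18..24  -- padding (6B); 24..32  dst  (8B, 8-aligned); sizeof = 32, alignof = 8
0..8  b  (8B, 8-aligned)
8..9  g  (1B, 1-aligned)

0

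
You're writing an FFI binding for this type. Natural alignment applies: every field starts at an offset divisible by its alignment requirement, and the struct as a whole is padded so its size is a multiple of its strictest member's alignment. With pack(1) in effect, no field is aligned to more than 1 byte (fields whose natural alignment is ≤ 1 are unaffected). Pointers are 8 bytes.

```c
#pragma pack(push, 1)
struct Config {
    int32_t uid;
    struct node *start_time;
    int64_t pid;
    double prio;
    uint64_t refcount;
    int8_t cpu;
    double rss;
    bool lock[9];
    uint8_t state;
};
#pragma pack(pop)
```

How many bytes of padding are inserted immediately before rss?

uid at 0 (size 4, align 1) → ends 4
start_time at 4 (size 8, align 1) → ends 12
pid at 12 (size 8, align 1) → ends 20
prio at 20 (size 8, align 1) → ends 28
refcount at 28 (size 8, align 1) → ends 36
cpu at 36 (size 1, align 1) → ends 37
rss at 37 (size 8, align 1) → ends 45

0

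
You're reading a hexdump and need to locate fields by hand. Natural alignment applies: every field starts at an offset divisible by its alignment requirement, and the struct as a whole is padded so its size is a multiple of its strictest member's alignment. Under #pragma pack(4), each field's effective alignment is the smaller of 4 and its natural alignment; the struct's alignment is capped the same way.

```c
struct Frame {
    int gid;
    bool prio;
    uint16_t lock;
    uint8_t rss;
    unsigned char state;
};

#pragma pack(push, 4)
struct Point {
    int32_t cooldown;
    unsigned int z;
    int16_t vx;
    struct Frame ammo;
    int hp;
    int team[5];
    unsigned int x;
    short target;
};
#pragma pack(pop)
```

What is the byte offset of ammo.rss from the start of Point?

Frame: 0..4  gid  (4B, 4-aligned); 4..5  prio  (1B, 1-aligned); 5..6  -- padding (1B); 6..8  lock  (2B, 2-aligned); 8..9  rss  (1B, 1-aligned); 9..10  state  (1B, 1-aligned); 10..12  -- tail padding (2B); sizeof = 12, alignof = 4
0..4  cooldown  (4B, 4-aligned)
4..8  z  (4B, 4-aligned)
8..10  vx  (2B, 2-aligned)
10..12  -- padding (2B)
12..24  ammo  (12B, 4-aligned)
within Frame: rss at 8
12 + 8 = 20

20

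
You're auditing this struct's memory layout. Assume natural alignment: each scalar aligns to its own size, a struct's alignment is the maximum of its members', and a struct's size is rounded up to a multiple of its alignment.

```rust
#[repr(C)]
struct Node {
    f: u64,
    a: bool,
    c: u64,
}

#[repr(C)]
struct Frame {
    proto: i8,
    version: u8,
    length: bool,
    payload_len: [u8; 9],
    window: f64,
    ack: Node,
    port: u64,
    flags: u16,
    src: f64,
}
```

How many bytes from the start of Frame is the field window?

Node: @0: f [8B, align 8] → 8; @8: a [1B, align 1] → 9; +7 pad (align 8); @16: c [8B, align 8] → 24; size 24, align 8
@0: proto [1B, align 1] → 1
@1: version [1B, align 1] → 2
@2: length [1B, align 1] → 3
@3: payload_len [9B, align 1] → 12
+4 pad (align 8)
@16: window [8B, align 8] → 24

16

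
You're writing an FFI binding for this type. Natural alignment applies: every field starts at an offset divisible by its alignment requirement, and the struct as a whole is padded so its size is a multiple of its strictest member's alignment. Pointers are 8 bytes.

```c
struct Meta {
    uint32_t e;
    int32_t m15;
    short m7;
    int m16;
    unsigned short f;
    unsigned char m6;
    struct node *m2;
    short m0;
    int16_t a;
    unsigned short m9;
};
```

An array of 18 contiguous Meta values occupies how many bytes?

e at 0 (size 4, align 4) → ends 4
m15 at 4 (size 4, align 4) → ends 8
m7 at 8 (size 2, align 2) → ends 10
pad 2 to align 4 for m16
m16 at 12 (size 4, align 4) → ends 16
f at 16 (size 2, align 2) → ends 18
m6 at 18 (size 1, align 1) → ends 19
pad 5 to align 8 for m2
m2 at 24 (size 8, align 8) → ends 32
m0 at 32 (size 2, align 2) → ends 34
a at 34 (size 2, align 2) → ends 36
m9 at 36 (size 2, align 2) → ends 38
tail pad 2 to reach multiple of 8
total 40 bytes, alignment 8
array of 18: 18 × 40 = 720

720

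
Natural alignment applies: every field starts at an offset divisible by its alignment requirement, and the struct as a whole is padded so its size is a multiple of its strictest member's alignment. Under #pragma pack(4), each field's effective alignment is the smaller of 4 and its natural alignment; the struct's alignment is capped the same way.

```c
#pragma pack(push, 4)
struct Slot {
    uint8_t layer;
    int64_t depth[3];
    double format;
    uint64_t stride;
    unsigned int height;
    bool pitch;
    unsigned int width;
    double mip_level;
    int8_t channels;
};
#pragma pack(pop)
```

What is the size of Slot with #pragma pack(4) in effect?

layer at 0 (size 1, align 1) → ends 1
pad 3 to align 4 for depth
depth at 4 (size 24, align 4) → ends 28
format at 28 (size 8, align 4) → ends 36
stride at 36 (size 8, align 4) → ends 44
height at 44 (size 4, align 4) → ends 48
pitch at 48 (size 1, align 1) → ends 49
pad 3 to align 4 for width
width at 52 (size 4, align 4) → ends 56
mip_level at 56 (size 8, align 4) → ends 64
channels at 64 (size 1, align 1) → ends 65
tail pad 3 to reach multiple of 4
total 68 bytes, alignment 4

68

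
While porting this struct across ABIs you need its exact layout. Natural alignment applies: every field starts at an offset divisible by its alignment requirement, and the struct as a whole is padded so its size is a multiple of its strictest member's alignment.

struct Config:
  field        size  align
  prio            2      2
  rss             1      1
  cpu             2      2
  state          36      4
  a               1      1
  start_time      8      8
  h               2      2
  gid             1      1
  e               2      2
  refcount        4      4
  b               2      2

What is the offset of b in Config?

@0: prio [2B, align 2] → 2
@2: rss [1B, align 1] → 3
+1 pad (align 2)
@4: cpu [2B, align 2] → 6
+2 pad (align 4)
@8: state [36B, align 4] → 44
@44: a [1B, align 1] → 45
+3 pad (align 8)
@48: start_time [8B, align 8] → 56
@56: h [2B, align 2] → 58
@58: gid [1B, align 1] → 59
+1 pad (align 2)
@60: e [2B, align 2] → 62
+2 pad (align 4)
@64: refcount [4B, align 4] → 68
@68: b [2B, align 2] → 70

68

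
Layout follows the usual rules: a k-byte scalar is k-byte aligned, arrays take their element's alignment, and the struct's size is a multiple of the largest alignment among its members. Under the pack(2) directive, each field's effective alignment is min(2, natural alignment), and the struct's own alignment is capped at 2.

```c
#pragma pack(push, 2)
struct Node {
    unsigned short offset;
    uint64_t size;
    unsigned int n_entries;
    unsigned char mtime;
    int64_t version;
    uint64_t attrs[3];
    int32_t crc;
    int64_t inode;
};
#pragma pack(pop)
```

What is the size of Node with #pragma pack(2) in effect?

offset at 0 (size 2, align 2) → ends 2
size at 2 (size 8, align 2) → ends 10
n_entries at 10 (size 4, align 2) → ends 14
mtime at 14 (size 1, align 1) → ends 15
pad 1 to align 2 for version
version at 16 (size 8, align 2) → ends 24
attrs at 24 (size 24, align 2) → ends 48
crc at 48 (size 4, align 2) → ends 52
inode at 52 (size 8, align 2) → ends 60
total 60 bytes, alignment 2

60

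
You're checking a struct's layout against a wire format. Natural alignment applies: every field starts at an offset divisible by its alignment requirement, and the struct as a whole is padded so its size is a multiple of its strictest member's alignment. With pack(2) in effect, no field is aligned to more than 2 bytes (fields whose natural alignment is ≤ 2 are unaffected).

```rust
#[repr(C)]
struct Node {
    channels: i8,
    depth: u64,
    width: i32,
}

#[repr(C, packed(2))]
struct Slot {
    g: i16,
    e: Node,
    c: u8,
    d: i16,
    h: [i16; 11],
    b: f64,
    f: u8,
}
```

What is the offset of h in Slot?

Node: 0..1  channels  (1B, 1-aligned); 1..8  -- padding (7B); 8..16  depth  (8B, 8-aligned); 16..20  width  (4B, 4-aligned); 20..24  -- tail padding (4B); sizeof = 24, alignof = 8
0..2  g  (2B, 2-aligned)
2..26  e  (24B, 2-aligned)
26..27  c  (1B, 1-aligned)
27..28  -- padding (1B)
28..30  d  (2B, 2-aligned)
30..52  h  (22B, 2-aligned)

30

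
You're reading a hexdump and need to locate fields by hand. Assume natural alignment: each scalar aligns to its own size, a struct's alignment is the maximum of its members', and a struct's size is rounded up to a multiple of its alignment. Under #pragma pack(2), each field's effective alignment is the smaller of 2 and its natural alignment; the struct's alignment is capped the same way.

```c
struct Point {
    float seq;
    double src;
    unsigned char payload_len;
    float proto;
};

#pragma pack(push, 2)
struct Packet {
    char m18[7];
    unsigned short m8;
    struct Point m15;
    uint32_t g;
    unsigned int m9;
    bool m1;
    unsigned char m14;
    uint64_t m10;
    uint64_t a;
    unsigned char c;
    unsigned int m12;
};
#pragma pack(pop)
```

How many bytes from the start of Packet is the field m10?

44

Point: @0: seq [4B, align 4] → 4; +4 pad (align 8); @8: src [8B, align 8] → 16; @16: payload_len [1B, align 1] → 17; +3 pad (align 4); @20: proto [4B, align 4] → 24; size 24, align 8
@0: m18 [7B, align 1] → 7
+1 pad (align 2)
@8: m8 [2B, align 2] → 10
@10: m15 [24B, align 2] → 34
@34: g [4B, align 2] → 38
@38: m9 [4B, align 2] → 42
@42: m1 [1B, align 1] → 43
@43: m14 [1B, align 1] → 44
@44: m10 [8B, align 2] → 52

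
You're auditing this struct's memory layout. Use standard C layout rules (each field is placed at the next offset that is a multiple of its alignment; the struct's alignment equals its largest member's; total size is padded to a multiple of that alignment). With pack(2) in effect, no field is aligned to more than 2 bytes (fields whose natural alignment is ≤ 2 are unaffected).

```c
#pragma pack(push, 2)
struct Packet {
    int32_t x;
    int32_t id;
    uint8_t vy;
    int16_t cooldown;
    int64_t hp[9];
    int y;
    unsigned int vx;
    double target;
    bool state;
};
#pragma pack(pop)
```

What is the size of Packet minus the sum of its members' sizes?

0..4  x  (4B, 2-aligned)
4..8  id  (4B, 2-aligned)
8..9  vy  (1B, 1-aligned)
9..10  -- padding (1B)
10..12  cooldown  (2B, 2-aligned)
12..84  hp  (72B, 2-aligned)
84..88  y  (4B, 2-aligned)
88..92  vx  (4B, 2-aligned)
92..100  target  (8B, 2-aligned)
100..101  state  (1B, 1-aligned)
101..102  -- tail padding (1B)
sizeof = 102, alignof = 2
data bytes 100, size 102 → padding 2

2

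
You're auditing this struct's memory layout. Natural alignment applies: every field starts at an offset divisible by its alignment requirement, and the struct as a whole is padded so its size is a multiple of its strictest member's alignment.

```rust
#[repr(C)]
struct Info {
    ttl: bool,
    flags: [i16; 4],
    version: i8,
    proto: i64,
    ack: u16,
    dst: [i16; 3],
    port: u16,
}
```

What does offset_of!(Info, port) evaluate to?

ttl at 0 (size 1, align 1) → ends 1
pad 1 to align 2 for flags
flags at 2 (size 8, align 2) → ends 10
version at 10 (size 1, align 1) → ends 11
pad 5 to align 8 for proto
proto at 16 (size 8, align 8) → ends 24
ack at 24 (size 2, align 2) → ends 26
dst at 26 (size 6, align 2) → ends 32
port at 32 (size 2, align 2) → ends 34

32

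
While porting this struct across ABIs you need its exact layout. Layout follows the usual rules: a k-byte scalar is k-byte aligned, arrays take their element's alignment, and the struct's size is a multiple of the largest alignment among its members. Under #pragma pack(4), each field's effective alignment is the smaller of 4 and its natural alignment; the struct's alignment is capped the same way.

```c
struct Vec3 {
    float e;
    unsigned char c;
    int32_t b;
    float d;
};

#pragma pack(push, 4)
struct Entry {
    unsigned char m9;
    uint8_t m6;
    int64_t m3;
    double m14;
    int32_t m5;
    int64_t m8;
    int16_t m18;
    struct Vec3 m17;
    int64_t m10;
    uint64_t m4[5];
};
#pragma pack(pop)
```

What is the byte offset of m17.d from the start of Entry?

48

Vec3: e at 0 (size 4, align 4) → ends 4; c at 4 (size 1, align 1) → ends 5; pad 3 to align 4 for b; b at 8 (size 4, align 4) → ends 12; d at 12 (size 4, align 4) → ends 16; total 16 bytes, alignment 4
m9 at 0 (size 1, align 1) → ends 1
m6 at 1 (size 1, align 1) → ends 2
pad 2 to align 4 for m3
m3 at 4 (size 8, align 4) → ends 12
m14 at 12 (size 8, align 4) → ends 20
m5 at 20 (size 4, align 4) → ends 24
m8 at 24 (size 8, align 4) → ends 32
m18 at 32 (size 2, align 2) → ends 34
pad 2 to align 4 for m17
m17 at 36 (size 16, align 4) → ends 52
within Vec3: d at 12
36 + 12 = 48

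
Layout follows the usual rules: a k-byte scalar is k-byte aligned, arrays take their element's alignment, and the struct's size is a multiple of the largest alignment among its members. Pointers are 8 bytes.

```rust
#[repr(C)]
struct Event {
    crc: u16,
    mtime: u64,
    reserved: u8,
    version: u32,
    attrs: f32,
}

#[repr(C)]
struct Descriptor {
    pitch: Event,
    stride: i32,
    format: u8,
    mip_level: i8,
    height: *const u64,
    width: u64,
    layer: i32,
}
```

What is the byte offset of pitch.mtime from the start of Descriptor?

8

Event: 0..2  crc  (2B, 2-aligned); 2..8  -- padding (6B); 8..16  mtime  (8B, 8-aligned); 16..17  reserved  (1B, 1-aligned); 17..20  -- padding (3B); 20..24  version  (4B, 4-aligned); 24..28  attrs  (4B, 4-aligned); 28..32  -- tail padding (4B); sizeof = 32, alignof = 8
0..32  pitch  (32B, 8-aligned)
within Event: mtime at 8
0 + 8 = 8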